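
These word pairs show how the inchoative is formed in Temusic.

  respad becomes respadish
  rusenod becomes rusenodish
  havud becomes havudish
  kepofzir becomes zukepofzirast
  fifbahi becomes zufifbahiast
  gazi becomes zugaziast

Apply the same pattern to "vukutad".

vukutadish

"vukutad" ends in -d. The stems ending in -d (respad → respadish, rusenod → rusenodish, havud → havudish) add -ish.
The other pattern: stems ending in -i or -r add zu- … -ast around the stem.
So vukutad → vukutadish.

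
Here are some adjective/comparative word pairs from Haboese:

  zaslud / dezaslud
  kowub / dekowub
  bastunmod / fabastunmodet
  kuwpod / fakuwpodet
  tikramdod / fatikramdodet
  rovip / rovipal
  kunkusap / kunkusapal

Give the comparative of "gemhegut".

zaslud and bastunmod both end in -d yet inflect differently (dezaslud, fabastunmodet), so the final letter is not what conditions the rule; the last vowel is.
"gemhegut" has last vowel 'u'. The stems whose last vowel is 'u' (zaslud → dezaslud, kowub → dekowub) add the prefix de-.
The other patterns: stems whose last vowel is 'o' add fa- … -et around the stem; stems whose last vowel is 'a' or 'i' add -al.
So gemhegut → degemhegut.

degemhegut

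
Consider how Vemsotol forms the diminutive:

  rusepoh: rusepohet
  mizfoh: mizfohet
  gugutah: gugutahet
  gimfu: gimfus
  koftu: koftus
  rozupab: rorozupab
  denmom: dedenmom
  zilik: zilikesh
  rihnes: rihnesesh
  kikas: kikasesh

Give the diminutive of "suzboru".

gugutah and rozupab both have last vowel 'a' yet inflect differently (gugutahet, rorozupab), so the last vowel is not what conditions the rule; the final letter is.
"suzboru" ends in -u. The stems ending in -u (gimfu → gimfus, koftu → koftus) drop the final letter and add -us.
So suzboru → suzborus.

suzborus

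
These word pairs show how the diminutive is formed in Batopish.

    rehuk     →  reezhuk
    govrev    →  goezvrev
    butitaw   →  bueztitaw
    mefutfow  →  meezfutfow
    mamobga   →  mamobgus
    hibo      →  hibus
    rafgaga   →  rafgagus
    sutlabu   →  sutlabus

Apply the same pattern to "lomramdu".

butitaw and mamobga both have last vowel 'a' yet inflect differently (bueztitaw, mamobgus), so the last vowel is not what conditions the rule; whether the stem ends in a vowel or a consonant is.
"lomramdu" ends in a vowel. The stems ending in a vowel (mamobga → mamobgus, hibo → hibus, rafgaga → rafgagus) drop the final letter and add -us.
So lomramdu → lomramdus.

lomramdus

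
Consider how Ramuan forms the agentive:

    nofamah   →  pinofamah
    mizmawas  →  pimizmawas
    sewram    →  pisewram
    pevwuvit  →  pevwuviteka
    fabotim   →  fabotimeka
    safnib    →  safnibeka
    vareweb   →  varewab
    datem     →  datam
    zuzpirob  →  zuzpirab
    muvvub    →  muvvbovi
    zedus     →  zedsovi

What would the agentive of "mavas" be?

sewram and fabotim both end in -m yet inflect differently (pisewram, fabotimeka), so the final letter is not what conditions the rule; the last vowel is.
"mavas" has last vowel 'a'. The stems whose last vowel is 'a' (nofamah → pinofamah, mizmawas → pimizmawas, sewram → pisewram) add the prefix pi-.
So mavas → pimavas.

pimavas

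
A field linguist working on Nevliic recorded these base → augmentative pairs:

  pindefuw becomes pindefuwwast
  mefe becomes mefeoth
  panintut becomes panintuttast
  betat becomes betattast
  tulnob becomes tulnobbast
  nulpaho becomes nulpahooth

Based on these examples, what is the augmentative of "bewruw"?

bewruwwast

tulnob and nulpaho both have last vowel 'o' yet inflect differently (tulnobbast, nulpahooth), so the last vowel is not what conditions the rule; whether the stem ends in a vowel or a consonant is.
"bewruw" ends in a consonant. The stems ending in a consonant (tulnob → tulnobbast, betat → betattast, panintut → panintuttast) double the final consonant and add -ast.
The other pattern: stems ending in a vowel add -oth.
So bewruw → bewruwwast.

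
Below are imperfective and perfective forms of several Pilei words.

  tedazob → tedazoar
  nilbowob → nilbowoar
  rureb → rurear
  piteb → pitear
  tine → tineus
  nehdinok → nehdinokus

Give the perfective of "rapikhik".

"rapikhik" ends in -k. The one such stem in the data (nehdinok → nehdinokus) adds -us, so the same rule applies.
The other pattern: stems ending in -b drop the final letter and add -ar.
So rapikhik → rapikhikus.

rapikhikus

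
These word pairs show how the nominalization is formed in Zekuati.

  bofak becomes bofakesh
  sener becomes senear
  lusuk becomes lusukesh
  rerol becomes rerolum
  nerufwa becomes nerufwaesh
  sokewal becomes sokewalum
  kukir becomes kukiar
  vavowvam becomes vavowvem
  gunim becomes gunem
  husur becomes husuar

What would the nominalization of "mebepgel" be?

mebepgelum

sokewal and vavowvam both have last vowel 'a' yet inflect differently (sokewalum, vavowvem), so the last vowel is not what conditions the rule; the final letter is.
"mebepgel" ends in -l. The stems ending in -l (rerol → rerolum, sokewal → sokewalum) add -um.
So mebepgel → mebepgelum.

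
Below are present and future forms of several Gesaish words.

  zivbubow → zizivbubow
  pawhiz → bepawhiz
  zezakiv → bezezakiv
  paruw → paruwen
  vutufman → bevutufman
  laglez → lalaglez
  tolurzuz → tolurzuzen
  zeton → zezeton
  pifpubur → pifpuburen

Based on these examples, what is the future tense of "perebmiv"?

beperebmiv

tolurzuz and pawhiz both end in -z yet inflect differently (tolurzuzen, bepawhiz), so the final letter is not what conditions the rule; the last vowel is.
"perebmiv" has last vowel 'i'. The stems whose last vowel is 'i' (zezakiv → bezezakiv, pawhiz → bepawhiz) add the prefix be-.
The other patterns: stems whose last vowel is 'u' add -en; stems whose last vowel is 'e' or 'o' repeat the first consonant+vowel as a prefix.
So perebmiv → beperebmiv.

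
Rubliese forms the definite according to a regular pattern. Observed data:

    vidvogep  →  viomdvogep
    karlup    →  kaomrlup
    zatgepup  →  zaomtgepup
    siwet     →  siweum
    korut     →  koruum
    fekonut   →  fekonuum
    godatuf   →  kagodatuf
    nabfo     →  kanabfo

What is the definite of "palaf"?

kapalaf

vidvogep and siwet both have last vowel 'e' yet inflect differently (viomdvogep, siweum), so the last vowel is not what conditions the rule; the final letter is.
"palaf" ends in -f. The one such stem in the data (godatuf → kagodatuf) adds the prefix ka-, so the same rule applies.
The other patterns: stems ending in -p insert -om- after the first vowel; stems ending in -t drop the final letter and add -um.
So palaf → kapalaf.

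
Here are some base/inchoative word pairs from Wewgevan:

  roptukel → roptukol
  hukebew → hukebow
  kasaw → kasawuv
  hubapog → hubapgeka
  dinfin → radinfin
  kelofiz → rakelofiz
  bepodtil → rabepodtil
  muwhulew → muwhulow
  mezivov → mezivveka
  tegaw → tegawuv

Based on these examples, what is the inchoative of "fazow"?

fazweka

tegaw and muwhulew both end in -w yet inflect differently (tegawuv, muwhulow), so the final letter is not what conditions the rule; the last vowel is.
"fazow" has last vowel 'o'. The stems whose last vowel is 'o' (mezivov → mezivveka, hubapog → hubapgeka) delete the last vowel and add -eka.
The other patterns: stems whose last vowel is 'a' add -uv; stems whose last vowel is 'i' add the prefix ra-; stems whose last vowel is 'e' change the last vowel to 'o'.
So fazow → fazweka.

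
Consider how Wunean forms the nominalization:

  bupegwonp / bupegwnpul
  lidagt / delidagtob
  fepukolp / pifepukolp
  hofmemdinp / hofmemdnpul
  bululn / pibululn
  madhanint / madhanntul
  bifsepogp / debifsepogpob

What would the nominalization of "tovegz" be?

hofmemdinp and bifsepogp both end in -p yet inflect differently (hofmemdnpul, debifsepogpob), so the final letter is not what conditions the rule; the second-to-last letter is.
"tovegz" has second-to-last letter 'g'. The stems whose second-to-last letter is 'g' (bifsepogp → debifsepogpob, lidagt → delidagtob) add de- … -ob around the stem.
The other patterns: stems whose second-to-last letter is 'n' delete the last vowel and add -ul; stems whose second-to-last letter is 'l' add the prefix pi-.
So tovegz → detovegzob.

detovegzob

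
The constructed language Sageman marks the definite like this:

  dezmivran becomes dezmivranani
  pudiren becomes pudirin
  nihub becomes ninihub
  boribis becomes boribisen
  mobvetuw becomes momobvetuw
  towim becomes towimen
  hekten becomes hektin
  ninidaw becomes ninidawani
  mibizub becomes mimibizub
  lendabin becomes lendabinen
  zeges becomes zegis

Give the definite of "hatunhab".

hekten and dezmivran both end in -n yet inflect differently (hektin, dezmivranani), so the final letter is not what conditions the rule; the last vowel is.
"hatunhab" has last vowel 'a'. The stems whose last vowel is 'a' (dezmivran → dezmivranani, ninidaw → ninidawani) add -ani.
The other patterns: stems whose last vowel is 'u' repeat the first consonant+vowel as a prefix; stems whose last vowel is 'e' change the last vowel to 'i'; stems whose last vowel is 'i' add -en.
So hatunhab → hatunhabani.

hatunhabani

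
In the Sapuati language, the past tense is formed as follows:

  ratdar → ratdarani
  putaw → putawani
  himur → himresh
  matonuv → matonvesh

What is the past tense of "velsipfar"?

ratdar and himur both end in -r yet inflect differently (ratdarani, himresh), so the final letter is not what conditions the rule; the last vowel is.
"velsipfar" has last vowel 'a'. The stems whose last vowel is 'a' (ratdar → ratdarani, putaw → putawani) add -ani.
So velsipfar → velsipfarani.

velsipfarani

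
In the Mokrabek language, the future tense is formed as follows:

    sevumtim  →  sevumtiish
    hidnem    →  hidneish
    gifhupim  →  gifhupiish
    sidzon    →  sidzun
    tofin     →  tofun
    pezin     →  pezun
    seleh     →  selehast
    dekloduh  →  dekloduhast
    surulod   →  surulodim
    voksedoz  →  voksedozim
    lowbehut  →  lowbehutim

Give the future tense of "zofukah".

sevumtim and tofin both have last vowel 'i' yet inflect differently (sevumtiish, tofun), so the last vowel is not what conditions the rule; the final letter is.
"zofukah" ends in -h. The stems ending in -h (seleh → selehast, dekloduh → dekloduhast) add -ast.
So zofukah → zofukahast.

zofukahast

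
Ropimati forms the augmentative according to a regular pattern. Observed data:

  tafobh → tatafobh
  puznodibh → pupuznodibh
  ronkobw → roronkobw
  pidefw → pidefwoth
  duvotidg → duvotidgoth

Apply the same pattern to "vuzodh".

"vuzodh" has second-to-last letter 'd'. The one such stem in the data (duvotidg → duvotidgoth) adds -oth, so the same rule applies.
The other pattern: stems whose second-to-last letter is 'b' repeat the first consonant+vowel as a prefix.
So vuzodh → vuzodhoth.

vuzodhoth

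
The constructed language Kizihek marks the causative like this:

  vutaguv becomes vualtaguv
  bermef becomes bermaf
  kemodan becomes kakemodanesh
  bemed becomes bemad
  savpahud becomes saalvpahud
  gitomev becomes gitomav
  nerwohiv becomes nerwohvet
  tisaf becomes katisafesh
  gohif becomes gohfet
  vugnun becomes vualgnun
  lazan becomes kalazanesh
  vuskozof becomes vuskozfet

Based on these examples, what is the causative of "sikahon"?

bermef and tisaf both end in -f yet inflect differently (bermaf, katisafesh), so the final letter is not what conditions the rule; the last vowel is.
"sikahon" has last vowel 'o'. The one such stem in the data (vuskozof → vuskozfet) deletes the last vowel and adds -et (as do gohif, nerwohiv), so the same rule applies.
So sikahon → sikahnet.

sikahnet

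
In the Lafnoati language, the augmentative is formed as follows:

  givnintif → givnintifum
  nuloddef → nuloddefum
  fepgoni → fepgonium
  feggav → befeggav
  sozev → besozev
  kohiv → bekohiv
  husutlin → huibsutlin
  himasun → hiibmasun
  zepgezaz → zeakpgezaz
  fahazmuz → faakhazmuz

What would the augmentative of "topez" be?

nuloddef and sozev both have last vowel 'e' yet inflect differently (nuloddefum, besozev), so the last vowel is not what conditions the rule; the final letter is.
"topez" ends in -z. The stems ending in -z (zepgezaz → zeakpgezaz, fahazmuz → faakhazmuz) insert -ak- after the first vowel.
So topez → toakpez.

toakpez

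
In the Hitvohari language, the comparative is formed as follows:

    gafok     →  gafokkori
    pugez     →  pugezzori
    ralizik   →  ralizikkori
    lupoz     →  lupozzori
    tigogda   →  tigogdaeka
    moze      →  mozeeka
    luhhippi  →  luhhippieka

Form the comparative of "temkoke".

temkokeeka

pugez and moze both have last vowel 'e' yet inflect differently (pugezzori, mozeeka), so the last vowel is not what conditions the rule; whether the stem ends in a vowel or a consonant is.
"temkoke" ends in a vowel. The stems ending in a vowel (tigogda → tigogdaeka, moze → mozeeka, luhhippi → luhhippieka) add -eka.
The other pattern: stems ending in a consonant double the final consonant and add -ori.
So temkoke → temkokeeka.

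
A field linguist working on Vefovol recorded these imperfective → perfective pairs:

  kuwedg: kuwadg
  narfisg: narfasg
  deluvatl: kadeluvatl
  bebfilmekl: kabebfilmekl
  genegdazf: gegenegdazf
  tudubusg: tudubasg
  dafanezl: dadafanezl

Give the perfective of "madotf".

kamadotf

dafanezl and deluvatl both end in -l yet inflect differently (dadafanezl, kadeluvatl), so the final letter is not what conditions the rule; the second-to-last letter is.
"madotf" has second-to-last letter 't'. The one such stem in the data (deluvatl → kadeluvatl) adds the prefix ka-, so the same rule applies.
So madotf → kamadotf.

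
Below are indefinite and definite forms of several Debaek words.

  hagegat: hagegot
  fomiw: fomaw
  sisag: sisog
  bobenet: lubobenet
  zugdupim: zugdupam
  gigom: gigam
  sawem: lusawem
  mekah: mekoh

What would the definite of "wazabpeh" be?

gigom and sawem both end in -m yet inflect differently (gigam, lusawem), so the final letter is not what conditions the rule; the last vowel is.
"wazabpeh" has last vowel 'e'. The stems whose last vowel is 'e' (bobenet → lubobenet, sawem → lusawem) add the prefix lu-.
So wazabpeh → luwazabpeh.

luwazabpeh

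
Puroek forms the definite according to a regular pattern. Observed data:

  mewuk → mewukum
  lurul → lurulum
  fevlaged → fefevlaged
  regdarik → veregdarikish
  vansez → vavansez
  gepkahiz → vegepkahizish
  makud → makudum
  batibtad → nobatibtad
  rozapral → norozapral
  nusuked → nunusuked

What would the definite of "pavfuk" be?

"pavfuk" has last vowel 'u'. The stems whose last vowel is 'u' (mewuk → mewukum, lurul → lurulum, makud → makudum) add -um.
The other patterns: stems whose last vowel is 'i' add ve- … -ish around the stem; stems whose last vowel is 'e' repeat the first consonant+vowel as a prefix; stems whose last vowel is 'a' add the prefix no-.
So pavfuk → pavfukum.

pavfukum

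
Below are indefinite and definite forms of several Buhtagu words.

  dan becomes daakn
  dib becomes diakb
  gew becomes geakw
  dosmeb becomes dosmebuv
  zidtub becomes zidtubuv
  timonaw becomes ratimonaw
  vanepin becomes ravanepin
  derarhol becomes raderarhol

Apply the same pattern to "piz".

dib and dosmeb both end in -b yet inflect differently (diakb, dosmebuv), so the final letter is not what conditions the rule; the number of vowels is.
"piz" has 1 vowel. The stems with 1 vowel (dan → daakn, dib → diakb, gew → geakw) insert -ak- after the first vowel.
The other patterns: stems with 2 vowels add -uv; stems with 3 vowels add the prefix ra-.
So piz → piakz.

piakz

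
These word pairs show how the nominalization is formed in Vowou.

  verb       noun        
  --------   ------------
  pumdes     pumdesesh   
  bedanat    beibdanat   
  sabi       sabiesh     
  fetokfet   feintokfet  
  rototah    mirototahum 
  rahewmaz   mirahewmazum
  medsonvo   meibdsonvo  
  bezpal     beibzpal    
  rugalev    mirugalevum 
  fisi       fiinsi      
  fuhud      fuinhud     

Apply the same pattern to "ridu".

fisi and sabi both end in -i yet inflect differently (fiinsi, sabiesh), so the final letter is not what conditions the rule; the first letter is.
"ridu" begins with r-. The stems beginning with r- (rototah → mirototahum, rugalev → mirugalevum, rahewmaz → mirahewmazum) add mi- … -um around the stem.
So ridu → miriduum.

miriduum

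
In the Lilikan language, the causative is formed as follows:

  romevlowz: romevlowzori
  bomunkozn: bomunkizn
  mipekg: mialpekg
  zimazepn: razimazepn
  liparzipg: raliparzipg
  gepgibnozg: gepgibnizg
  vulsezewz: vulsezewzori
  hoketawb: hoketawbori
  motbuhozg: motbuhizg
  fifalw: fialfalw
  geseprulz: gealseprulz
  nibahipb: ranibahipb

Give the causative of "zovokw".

nibahipb and hoketawb both end in -b yet inflect differently (ranibahipb, hoketawbori), so the final letter is not what conditions the rule; the second-to-last letter is.
"zovokw" has second-to-last letter 'k'. The one such stem in the data (mipekg → mialpekg) inserts -al- after the first vowel (as do geseprulz, fifalw), so the same rule applies.
So zovokw → zoalvokw.

zoalvokw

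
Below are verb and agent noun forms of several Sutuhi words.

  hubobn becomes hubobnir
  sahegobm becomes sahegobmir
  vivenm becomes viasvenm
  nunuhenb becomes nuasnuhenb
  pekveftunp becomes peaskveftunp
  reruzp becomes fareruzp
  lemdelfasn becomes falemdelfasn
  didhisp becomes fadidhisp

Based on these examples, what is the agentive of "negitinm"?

"negitinm" has second-to-last letter 'n'. The stems whose second-to-last letter is 'n' (vivenm → viasvenm, nunuhenb → nuasnuhenb, pekveftunp → peaskveftunp) insert -as- after the first vowel.
So negitinm → neasgitinm.

neasgitinm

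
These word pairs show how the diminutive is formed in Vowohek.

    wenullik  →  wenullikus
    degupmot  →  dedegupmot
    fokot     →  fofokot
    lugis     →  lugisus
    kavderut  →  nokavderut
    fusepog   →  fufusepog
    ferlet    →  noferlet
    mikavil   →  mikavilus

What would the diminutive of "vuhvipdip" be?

"vuhvipdip" has last vowel 'i'. The stems whose last vowel is 'i' (mikavil → mikavilus, lugis → lugisus, wenullik → wenullikus) add -us.
The other patterns: stems whose last vowel is 'o' repeat the first consonant+vowel as a prefix; stems whose last vowel is 'e' or 'u' add the prefix no-.
So vuhvipdip → vuhvipdipus.

vuhvipdipus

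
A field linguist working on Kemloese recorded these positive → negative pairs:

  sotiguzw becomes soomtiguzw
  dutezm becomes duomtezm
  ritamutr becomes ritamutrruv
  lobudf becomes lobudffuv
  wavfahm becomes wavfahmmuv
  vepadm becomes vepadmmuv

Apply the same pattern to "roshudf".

roshudffuv

"roshudf" has second-to-last letter 'd'. The stems whose second-to-last letter is 'd' (lobudf → lobudffuv, vepadm → vepadmmuv) double the final consonant and add -uv.
So roshudf → roshudffuv.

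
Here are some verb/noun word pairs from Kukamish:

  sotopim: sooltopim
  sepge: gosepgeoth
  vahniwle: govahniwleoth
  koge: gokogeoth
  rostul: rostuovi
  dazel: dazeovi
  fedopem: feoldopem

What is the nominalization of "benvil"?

"benvil" ends in -l. The stems ending in -l (rostul → rostuovi, dazel → dazeovi) drop the final letter and add -ovi.
So benvil → benviovi.

benviovi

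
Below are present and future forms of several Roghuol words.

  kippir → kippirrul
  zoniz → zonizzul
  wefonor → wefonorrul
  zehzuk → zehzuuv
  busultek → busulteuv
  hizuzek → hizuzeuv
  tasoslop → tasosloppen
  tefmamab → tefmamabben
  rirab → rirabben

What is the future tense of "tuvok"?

tuvouv

wefonor and tasoslop both have last vowel 'o' yet inflect differently (wefonorrul, tasosloppen), so the last vowel is not what conditions the rule; the final letter is.
"tuvok" ends in -k. The stems ending in -k (zehzuk → zehzuuv, busultek → busulteuv, hizuzek → hizuzeuv) drop the final letter and add -uv.
The other patterns: stems ending in -r or -z double the final consonant and add -ul; stems ending in -b or -p double the final consonant and add -en.
So tuvok → tuvouv.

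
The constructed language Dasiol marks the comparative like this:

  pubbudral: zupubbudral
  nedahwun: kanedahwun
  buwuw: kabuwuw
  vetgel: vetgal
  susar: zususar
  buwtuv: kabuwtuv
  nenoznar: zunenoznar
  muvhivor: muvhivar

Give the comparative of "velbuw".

kavelbuw

"velbuw" has last vowel 'u'. The stems whose last vowel is 'u' (buwtuv → kabuwtuv, buwuw → kabuwuw, nedahwun → kanedahwun) add the prefix ka-.
The other patterns: stems whose last vowel is 'a' add the prefix zu-; stems whose last vowel is 'e' or 'o' change the last vowel to 'a'.
So velbuw → kavelbuw.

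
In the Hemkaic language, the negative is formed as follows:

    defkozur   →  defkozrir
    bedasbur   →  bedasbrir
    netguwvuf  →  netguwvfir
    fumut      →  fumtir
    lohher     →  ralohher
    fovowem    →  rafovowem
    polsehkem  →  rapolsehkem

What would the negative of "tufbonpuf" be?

tufbonpfir

defkozur and lohher both end in -r yet inflect differently (defkozrir, ralohher), so the final letter is not what conditions the rule; the last vowel is.
"tufbonpuf" has last vowel 'u'. The stems whose last vowel is 'u' (defkozur → defkozrir, bedasbur → bedasbrir, netguwvuf → netguwvfir) delete the last vowel and add -ir.
So tufbonpuf → tufbonpfir.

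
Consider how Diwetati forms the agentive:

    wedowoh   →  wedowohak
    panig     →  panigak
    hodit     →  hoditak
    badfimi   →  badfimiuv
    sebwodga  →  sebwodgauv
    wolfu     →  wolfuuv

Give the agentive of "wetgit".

wetgitak

panig and badfimi both have last vowel 'i' yet inflect differently (panigak, badfimiuv), so the last vowel is not what conditions the rule; whether the stem ends in a vowel or a consonant is.
"wetgit" ends in a consonant. The stems ending in a consonant (wedowoh → wedowohak, panig → panigak, hodit → hoditak) add -ak.
The other pattern: stems ending in a vowel add -uv.
So wetgit → wetgitak.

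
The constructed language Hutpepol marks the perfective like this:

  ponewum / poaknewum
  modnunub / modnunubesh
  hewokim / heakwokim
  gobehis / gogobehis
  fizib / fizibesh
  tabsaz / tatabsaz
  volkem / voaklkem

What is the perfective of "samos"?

sasamos

"samos" ends in -s. The one such stem in the data (gobehis → gogobehis) repeats the first consonant+vowel as a prefix (as does tabsaz), so the same rule applies.
The other patterns: stems ending in -m insert -ak- after the first vowel; stems ending in -b add -esh.
So samos → sasamos.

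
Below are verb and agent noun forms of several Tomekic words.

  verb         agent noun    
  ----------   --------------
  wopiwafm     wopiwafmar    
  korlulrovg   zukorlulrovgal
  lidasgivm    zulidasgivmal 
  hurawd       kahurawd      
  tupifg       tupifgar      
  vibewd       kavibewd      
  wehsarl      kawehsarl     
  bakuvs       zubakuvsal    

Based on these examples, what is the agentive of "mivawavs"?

korlulrovg and tupifg both end in -g yet inflect differently (zukorlulrovgal, tupifgar), so the final letter is not what conditions the rule; the second-to-last letter is.
"mivawavs" has second-to-last letter 'v'. The stems whose second-to-last letter is 'v' (korlulrovg → zukorlulrovgal, bakuvs → zubakuvsal, lidasgivm → zulidasgivmal) add zu- … -al around the stem.
The other patterns: stems whose second-to-last letter is 'f' add -ar; stems whose second-to-last letter is 'r' or 'w' add the prefix ka-.
So mivawavs → zumivawavsal.

zumivawavsal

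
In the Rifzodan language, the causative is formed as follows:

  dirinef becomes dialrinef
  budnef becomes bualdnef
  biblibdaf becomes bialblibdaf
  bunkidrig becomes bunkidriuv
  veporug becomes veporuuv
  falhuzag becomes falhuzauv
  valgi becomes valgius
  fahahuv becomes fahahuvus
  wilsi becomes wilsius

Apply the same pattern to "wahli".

wahlius

biblibdaf and falhuzag both have last vowel 'a' yet inflect differently (bialblibdaf, falhuzauv), so the last vowel is not what conditions the rule; the final letter is.
"wahli" ends in -i. The stems ending in -i (valgi → valgius, wilsi → wilsius) add -us.
The other patterns: stems ending in -f insert -al- after the first vowel; stems ending in -g drop the final letter and add -uv.
So wahli → wahlius.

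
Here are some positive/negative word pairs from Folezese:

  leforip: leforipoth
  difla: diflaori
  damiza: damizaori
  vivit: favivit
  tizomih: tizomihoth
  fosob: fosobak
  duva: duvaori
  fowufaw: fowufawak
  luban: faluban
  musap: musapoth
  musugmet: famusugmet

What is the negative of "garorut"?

damiza and musap both have last vowel 'a' yet inflect differently (damizaori, musapoth), so the last vowel is not what conditions the rule; the final letter is.
"garorut" ends in -t. The stems ending in -t (vivit → favivit, musugmet → famusugmet) add the prefix fa-.
So garorut → fagarorut.

fagarorut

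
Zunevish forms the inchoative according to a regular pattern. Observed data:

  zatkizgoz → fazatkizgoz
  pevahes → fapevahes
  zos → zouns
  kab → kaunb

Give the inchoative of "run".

pevahes and zos both end in -s yet inflect differently (fapevahes, zouns), so the final letter is not what conditions the rule; the number of vowels is.
"run" has 1 vowel. The stems with 1 vowel (kab → kaunb, zos → zouns) insert -un- after the first vowel.
The other pattern: stems with 3 vowels add the prefix fa-.
So run → ruunn.

ruunn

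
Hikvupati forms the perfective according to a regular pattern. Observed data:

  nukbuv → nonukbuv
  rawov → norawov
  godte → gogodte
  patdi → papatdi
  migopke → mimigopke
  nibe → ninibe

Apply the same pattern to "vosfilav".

novosfilav

nukbuv and nibe both begin with n- yet inflect differently (nonukbuv, ninibe), so the first letter is not what conditions the rule; whether the stem ends in a vowel or a consonant is.
"vosfilav" ends in a consonant. The stems ending in a consonant (nukbuv → nonukbuv, rawov → norawov) add the prefix no-.
So vosfilav → novosfilav.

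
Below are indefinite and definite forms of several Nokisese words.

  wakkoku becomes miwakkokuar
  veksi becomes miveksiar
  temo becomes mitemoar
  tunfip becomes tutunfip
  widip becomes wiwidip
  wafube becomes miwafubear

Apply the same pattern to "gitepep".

gigitepep

veksi and widip both have last vowel 'i' yet inflect differently (miveksiar, wiwidip), so the last vowel is not what conditions the rule; whether the stem ends in a vowel or a consonant is.
"gitepep" ends in a consonant. The stems ending in a consonant (widip → wiwidip, tunfip → tutunfip) repeat the first consonant+vowel as a prefix.
So gitepep → gigitepep.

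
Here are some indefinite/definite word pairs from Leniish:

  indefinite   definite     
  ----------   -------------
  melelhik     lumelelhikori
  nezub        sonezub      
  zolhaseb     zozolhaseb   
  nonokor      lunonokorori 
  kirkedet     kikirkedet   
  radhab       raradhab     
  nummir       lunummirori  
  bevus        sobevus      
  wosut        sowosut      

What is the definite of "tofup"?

sotofup

nezub and radhab both end in -b yet inflect differently (sonezub, raradhab), so the final letter is not what conditions the rule; the last vowel is.
"tofup" has last vowel 'u'. The stems whose last vowel is 'u' (bevus → sobevus, wosut → sowosut, nezub → sonezub) add the prefix so-.
So tofup → sotofup.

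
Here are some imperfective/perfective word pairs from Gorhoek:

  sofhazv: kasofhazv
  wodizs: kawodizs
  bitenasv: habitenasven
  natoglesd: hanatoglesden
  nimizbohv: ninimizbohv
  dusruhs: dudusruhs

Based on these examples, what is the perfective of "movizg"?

kamovizg

"movizg" has second-to-last letter 'z'. The stems whose second-to-last letter is 'z' (sofhazv → kasofhazv, wodizs → kawodizs) add the prefix ka-.
The other patterns: stems whose second-to-last letter is 's' add ha- … -en around the stem; stems whose second-to-last letter is 'h' repeat the first consonant+vowel as a prefix.
So movizg → kamovizg.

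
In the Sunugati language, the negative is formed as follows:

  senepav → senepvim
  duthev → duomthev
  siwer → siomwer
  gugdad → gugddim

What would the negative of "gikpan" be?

gikpnim

senepav and duthev both end in -v yet inflect differently (senepvim, duomthev), so the final letter is not what conditions the rule; the last vowel is.
"gikpan" has last vowel 'a'. The stems whose last vowel is 'a' (gugdad → gugddim, senepav → senepvim) delete the last vowel and add -im.
So gikpan → gikpnim.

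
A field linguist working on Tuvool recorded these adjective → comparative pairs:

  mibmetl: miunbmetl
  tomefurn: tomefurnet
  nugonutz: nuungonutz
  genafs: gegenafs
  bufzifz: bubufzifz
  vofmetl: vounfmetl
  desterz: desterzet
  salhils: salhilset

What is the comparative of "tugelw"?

nugonutz and bufzifz both end in -z yet inflect differently (nuungonutz, bubufzifz), so the final letter is not what conditions the rule; the second-to-last letter is.
"tugelw" has second-to-last letter 'l'. The one such stem in the data (salhils → salhilset) adds -et, so the same rule applies.
So tugelw → tugelwet.

tugelwet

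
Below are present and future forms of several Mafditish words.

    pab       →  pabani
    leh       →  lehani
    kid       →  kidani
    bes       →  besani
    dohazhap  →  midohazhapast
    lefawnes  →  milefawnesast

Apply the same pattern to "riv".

bes and lefawnes both end in -s yet inflect differently (besani, milefawnesast), so the final letter is not what conditions the rule; the number of vowels is.
"riv" has 1 vowel. The stems with 1 vowel (pab → pabani, leh → lehani, kid → kidani) add -ani.
The other pattern: stems with 3 vowels add mi- … -ast around the stem.
So riv → rivani.

rivani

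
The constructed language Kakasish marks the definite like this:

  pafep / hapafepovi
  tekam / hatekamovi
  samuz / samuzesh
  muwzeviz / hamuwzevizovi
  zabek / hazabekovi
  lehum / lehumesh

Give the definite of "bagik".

"bagik" has last vowel 'i'. The one such stem in the data (muwzeviz → hamuwzevizovi) adds ha- … -ovi around the stem, so the same rule applies.
The other pattern: stems whose last vowel is 'u' add -esh.
So bagik → habagikovi.

habagikovi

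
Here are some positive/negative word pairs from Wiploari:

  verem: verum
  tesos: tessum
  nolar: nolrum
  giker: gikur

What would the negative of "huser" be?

"huser" has last vowel 'e'. The stems whose last vowel is 'e' (giker → gikur, verem → verum) change the last vowel to 'u'.
So huser → husur.

husur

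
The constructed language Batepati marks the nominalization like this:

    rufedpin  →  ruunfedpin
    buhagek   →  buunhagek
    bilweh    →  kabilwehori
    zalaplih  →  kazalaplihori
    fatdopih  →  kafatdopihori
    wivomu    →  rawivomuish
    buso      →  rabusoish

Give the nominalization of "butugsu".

buhagek and bilweh both have last vowel 'e' yet inflect differently (buunhagek, kabilwehori), so the last vowel is not what conditions the rule; the final letter is.
"butugsu" ends in -u. The one such stem in the data (wivomu → rawivomuish) adds ra- … -ish around the stem, so the same rule applies.
So butugsu → rabutugsuish.

rabutugsuish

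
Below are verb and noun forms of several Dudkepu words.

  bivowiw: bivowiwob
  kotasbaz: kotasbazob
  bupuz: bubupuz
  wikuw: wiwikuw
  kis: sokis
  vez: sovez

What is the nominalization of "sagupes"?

vez and bupuz both end in -z yet inflect differently (sovez, bubupuz), so the final letter is not what conditions the rule; the number of vowels is.
"sagupes" has 3 vowels. The stems with 3 vowels (kotasbaz → kotasbazob, bivowiw → bivowiwob) add -ob.
The other patterns: stems with 1 vowel add the prefix so-; stems with 2 vowels repeat the first consonant+vowel as a prefix.
So sagupes → sagupesob.

sagupesob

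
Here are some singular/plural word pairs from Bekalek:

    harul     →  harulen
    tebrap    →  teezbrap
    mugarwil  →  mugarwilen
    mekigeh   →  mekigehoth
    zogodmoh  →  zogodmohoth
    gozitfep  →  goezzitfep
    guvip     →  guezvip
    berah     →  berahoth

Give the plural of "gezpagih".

mugarwil and guvip both have last vowel 'i' yet inflect differently (mugarwilen, guezvip), so the last vowel is not what conditions the rule; the final letter is.
"gezpagih" ends in -h. The stems ending in -h (mekigeh → mekigehoth, zogodmoh → zogodmohoth, berah → berahoth) add -oth.
The other patterns: stems ending in -l add -en; stems ending in -p insert -ez- after the first vowel.
So gezpagih → gezpagihoth.

gezpagihoth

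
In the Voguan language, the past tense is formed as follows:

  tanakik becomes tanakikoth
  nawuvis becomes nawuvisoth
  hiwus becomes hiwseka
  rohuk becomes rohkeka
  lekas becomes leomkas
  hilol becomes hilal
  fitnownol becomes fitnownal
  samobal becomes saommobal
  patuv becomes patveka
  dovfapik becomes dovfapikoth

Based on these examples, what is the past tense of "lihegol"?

nawuvis and hiwus both end in -s yet inflect differently (nawuvisoth, hiwseka), so the final letter is not what conditions the rule; the last vowel is.
"lihegol" has last vowel 'o'. The stems whose last vowel is 'o' (hilol → hilal, fitnownol → fitnownal) change the last vowel to 'a'.
So lihegol → lihegal.

lihegal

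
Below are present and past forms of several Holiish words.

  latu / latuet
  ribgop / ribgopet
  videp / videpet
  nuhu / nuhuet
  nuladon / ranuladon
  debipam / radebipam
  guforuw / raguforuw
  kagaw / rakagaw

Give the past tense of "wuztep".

"wuztep" ends in -p. The stems ending in -p (ribgop → ribgopet, videp → videpet) add -et.
The other pattern: stems ending in -m, -n or -w add the prefix ra-.
So wuztep → wuztepet.

wuztepet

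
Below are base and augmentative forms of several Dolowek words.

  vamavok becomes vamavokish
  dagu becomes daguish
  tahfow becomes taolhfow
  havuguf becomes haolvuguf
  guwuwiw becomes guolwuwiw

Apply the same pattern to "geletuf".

"geletuf" ends in -f. The one such stem in the data (havuguf → haolvuguf) inserts -ol- after the first vowel (as do guwuwiw, tahfow), so the same rule applies.
The other pattern: stems ending in -k or -u add -ish.
So geletuf → geolletuf.

geolletuf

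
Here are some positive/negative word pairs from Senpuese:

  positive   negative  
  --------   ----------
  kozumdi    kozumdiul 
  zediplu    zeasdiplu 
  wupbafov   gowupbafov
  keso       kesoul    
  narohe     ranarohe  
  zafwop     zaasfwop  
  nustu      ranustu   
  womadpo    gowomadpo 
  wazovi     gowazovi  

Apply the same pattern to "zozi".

womadpo and keso both end in -o yet inflect differently (gowomadpo, kesoul), so the final letter is not what conditions the rule; the first letter is.
"zozi" begins with z-. The stems beginning with z- (zediplu → zeasdiplu, zafwop → zaasfwop) insert -as- after the first vowel.
The other patterns: stems beginning with w- add the prefix go-; stems beginning with k- add -ul; stems beginning with n- add the prefix ra-.
So zozi → zoaszi.

zoaszi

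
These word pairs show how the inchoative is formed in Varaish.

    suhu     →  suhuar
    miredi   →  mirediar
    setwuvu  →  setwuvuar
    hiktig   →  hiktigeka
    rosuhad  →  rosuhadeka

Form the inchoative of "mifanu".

mifanuar

miredi and hiktig both have last vowel 'i' yet inflect differently (mirediar, hiktigeka), so the last vowel is not what conditions the rule; whether the stem ends in a vowel or a consonant is.
"mifanu" ends in a vowel. The stems ending in a vowel (suhu → suhuar, miredi → mirediar, setwuvu → setwuvuar) add -ar.
So mifanu → mifanuar.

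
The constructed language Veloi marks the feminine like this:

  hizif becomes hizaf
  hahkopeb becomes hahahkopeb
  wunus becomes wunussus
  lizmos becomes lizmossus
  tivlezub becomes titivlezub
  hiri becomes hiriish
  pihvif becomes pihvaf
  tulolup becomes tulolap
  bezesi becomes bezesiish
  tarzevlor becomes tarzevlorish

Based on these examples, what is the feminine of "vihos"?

"vihos" ends in -s. The stems ending in -s (wunus → wunussus, lizmos → lizmossus) double the final consonant and add -us.
The other patterns: stems ending in -f or -p change the last vowel to 'a'; stems ending in -i or -r add -ish; stems ending in -b repeat the first consonant+vowel as a prefix.
So vihos → vihossus.

vihossus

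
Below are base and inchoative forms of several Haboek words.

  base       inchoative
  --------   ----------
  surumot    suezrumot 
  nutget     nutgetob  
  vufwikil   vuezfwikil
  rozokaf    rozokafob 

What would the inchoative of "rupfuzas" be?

surumot and nutget both end in -t yet inflect differently (suezrumot, nutgetob), so the final letter is not what conditions the rule; the last vowel is.
"rupfuzas" has last vowel 'a'. The one such stem in the data (rozokaf → rozokafob) adds -ob, so the same rule applies.
So rupfuzas → rupfuzasob.

rupfuzasob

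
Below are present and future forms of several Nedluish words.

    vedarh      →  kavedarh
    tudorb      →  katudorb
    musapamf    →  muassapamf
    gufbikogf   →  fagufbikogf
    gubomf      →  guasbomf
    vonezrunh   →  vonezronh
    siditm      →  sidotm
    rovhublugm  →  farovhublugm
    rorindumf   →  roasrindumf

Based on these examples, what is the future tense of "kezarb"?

kakezarb

rorindumf and gufbikogf both end in -f yet inflect differently (roasrindumf, fagufbikogf), so the final letter is not what conditions the rule; the second-to-last letter is.
"kezarb" has second-to-last letter 'r'. The stems whose second-to-last letter is 'r' (vedarh → kavedarh, tudorb → katudorb) add the prefix ka-.
So kezarb → kakezarb.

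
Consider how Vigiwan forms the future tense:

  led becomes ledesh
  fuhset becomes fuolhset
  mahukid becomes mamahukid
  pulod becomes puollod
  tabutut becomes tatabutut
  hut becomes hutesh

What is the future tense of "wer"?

weresh

"wer" has 1 vowel. The stems with 1 vowel (led → ledesh, hut → hutesh) add -esh.
So wer → weresh.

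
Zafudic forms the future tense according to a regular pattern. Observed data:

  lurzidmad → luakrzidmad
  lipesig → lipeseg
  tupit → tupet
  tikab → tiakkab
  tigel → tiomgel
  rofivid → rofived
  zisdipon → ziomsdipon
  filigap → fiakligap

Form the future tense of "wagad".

waakgad

lurzidmad and rofivid both end in -d yet inflect differently (luakrzidmad, rofived), so the final letter is not what conditions the rule; the last vowel is.
"wagad" has last vowel 'a'. The stems whose last vowel is 'a' (tikab → tiakkab, lurzidmad → luakrzidmad, filigap → fiakligap) insert -ak- after the first vowel.
The other patterns: stems whose last vowel is 'i' change the last vowel to 'e'; stems whose last vowel is 'e' or 'o' insert -om- after the first vowel.
So wagad → waakgad.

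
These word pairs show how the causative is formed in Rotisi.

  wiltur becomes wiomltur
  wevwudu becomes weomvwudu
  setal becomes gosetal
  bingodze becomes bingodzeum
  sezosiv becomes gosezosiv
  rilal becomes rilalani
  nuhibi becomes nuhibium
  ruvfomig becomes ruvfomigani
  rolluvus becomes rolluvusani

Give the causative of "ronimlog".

ronimlogani

setal and rilal both end in -l yet inflect differently (gosetal, rilalani), so the final letter is not what conditions the rule; the first letter is.
"ronimlog" begins with r-. The stems beginning with r- (rolluvus → rolluvusani, ruvfomig → ruvfomigani, rilal → rilalani) add -ani.
So ronimlog → ronimlogani.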